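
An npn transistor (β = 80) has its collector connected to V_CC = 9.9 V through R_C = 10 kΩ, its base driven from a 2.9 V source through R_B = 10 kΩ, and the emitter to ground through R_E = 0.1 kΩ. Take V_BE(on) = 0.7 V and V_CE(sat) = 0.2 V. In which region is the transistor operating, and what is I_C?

saturation; I_C ≈ 0.96 mA

Assume active: I_B = (2.9 − 0.7)/(10 + 81×0.1) = 0.122 mA, I_C = β·I_B = 9.72 mA.
Then V_CE = 9.9 − 9.72×10 − 9.85×0.1 = -88.3 V < 0.2 V — the active assumption fails.
Re-solve with V_CE = 0.2 V. KCL at the emitter: V_E/R_E = (V_BB−0.7−V_E)/R_B + (V_CC−0.2−V_E)/R_C, giving V_E = 0.117 V.
I_C = (V_CC − 0.2 − V_E)/R_C = (9.7 − 0.117)/10 = 0.958 mA.
Check: I_B = (2.2 − 0.117)/10 = 0.208 mA, and β·I_B = 16.7 mA > I_C, confirming saturation.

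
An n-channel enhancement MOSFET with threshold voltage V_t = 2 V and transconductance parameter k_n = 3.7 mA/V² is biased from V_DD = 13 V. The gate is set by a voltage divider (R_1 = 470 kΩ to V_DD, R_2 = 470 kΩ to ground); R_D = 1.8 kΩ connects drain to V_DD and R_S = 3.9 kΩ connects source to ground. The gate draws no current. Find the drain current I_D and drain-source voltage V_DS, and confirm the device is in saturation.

I_D ≈ 0.97 mA, V_DS ≈ 7.5 V

V_G = V_DD·R_2/(R_1+R_2) = 13×470/940 = 6.5 V.
Assume saturation: I_D = (k_n/2)(V_GS − V_t)² with V_GS = V_G − I_D·R_S = 6.5 − 3.9·I_D.
Substituting gives 28.1·I_D² − 65.9·I_D + 37.5 = 0, with roots I_D = 0.968 or 1.37 mA.
The root I_D = 1.37 mA gives V_GS = 1.14 V ≤ V_t, so take I_D = 0.968 mA.
Then V_GS = 2.72 V and V_DS = V_DD − I_D(R_D+R_S) = 13 − 0.968×5.7 = 7.48 V.
Saturation requires V_DS ≥ V_GS − V_t = 0.723 V; 7.48 ≥ 0.723 ✓.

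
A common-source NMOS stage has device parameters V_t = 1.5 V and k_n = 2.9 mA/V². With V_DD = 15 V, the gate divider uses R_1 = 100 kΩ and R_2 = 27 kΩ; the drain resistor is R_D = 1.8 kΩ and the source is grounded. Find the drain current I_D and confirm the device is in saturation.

I_D ≈ 4.1 mA

V_G = V_DD·R_2/(R_1+R_2) = 15×27/127 = 3.19 V. With the source grounded, V_GS = V_G = 3.19 V.
Assume saturation: I_D = (k_n/2)(V_GS − V_t)² = (2.9/2)×(3.19 − 1.5)² = 1.45×1.69² = 4.14 mA.
V_DS = V_DD − I_D·R_D = 15 − 4.14×1.8 = 7.55 V.
Saturation requires V_DS ≥ V_GS − V_t = 1.69 V; 7.55 ≥ 1.69 ✓.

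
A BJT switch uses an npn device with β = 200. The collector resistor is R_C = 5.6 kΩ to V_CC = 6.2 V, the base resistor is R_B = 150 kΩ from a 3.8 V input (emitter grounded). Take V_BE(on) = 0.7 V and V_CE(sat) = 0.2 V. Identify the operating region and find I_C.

saturation; I_C ≈ 1.1 mA

Assume active: I_B = (3.8 − 0.7)/150 = 0.0207 mA, giving I_C = β·I_B = 4.13 mA.
But then V_CE = 6.2 − 4.13×5.6 = -16.9 V < V_CE(sat) = 0.2 V — impossible in the active region.
So the transistor is saturated. With V_CE = 0.2 V, I_C = (V_CC − 0.2)/R_C = 6/5.6 = 1.07 mA.
Check: β·I_B = 4.13 mA > I_C = 1.07 mA, confirming saturation.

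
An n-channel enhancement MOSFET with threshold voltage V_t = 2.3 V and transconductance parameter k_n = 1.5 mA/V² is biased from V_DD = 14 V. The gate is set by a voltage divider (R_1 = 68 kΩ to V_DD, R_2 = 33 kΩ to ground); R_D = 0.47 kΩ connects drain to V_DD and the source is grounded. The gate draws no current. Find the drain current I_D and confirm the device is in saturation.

V_G = V_DD·R_2/(R_1+R_2) = 14×33/101 = 4.57 V. With the source grounded, V_GS = V_G = 4.57 V.
Assume saturation: I_D = (k_n/2)(V_GS − V_t)² = (1.5/2)×(4.57 − 2.3)² = 0.75×2.27² = 3.88 mA.
V_DS = V_DD − I_D·R_D = 14 − 3.88×0.47 = 12.2 V.
Saturation requires V_DS ≥ V_GS − V_t = 2.27 V; 12.2 ≥ 2.27 ✓.

I_D ≈ 3.9 mA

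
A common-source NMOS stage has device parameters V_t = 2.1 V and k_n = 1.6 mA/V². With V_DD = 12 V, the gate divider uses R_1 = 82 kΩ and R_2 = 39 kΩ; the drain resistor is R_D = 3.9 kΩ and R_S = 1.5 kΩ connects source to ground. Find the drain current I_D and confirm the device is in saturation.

I_D ≈ 0.6 mA

V_G = V_DD·R_2/(R_1+R_2) = 12×39/121 = 3.87 V.
Assume saturation: I_D = (k_n/2)(V_GS − V_t)² with V_GS = V_G − I_D·R_S = 3.87 − 1.5·I_D.
Substituting gives 1.8·I_D² − 5.24·I_D + 2.5 = 0, with roots I_D = 0.601 or 2.31 mA.
The root I_D = 2.31 mA gives V_GS = 0.4 V ≤ V_t, so take I_D = 0.601 mA.
Then V_GS = 2.97 V and V_DS = V_DD − I_D(R_D+R_S) = 12 − 0.601×5.4 = 8.76 V.
Saturation requires V_DS ≥ V_GS − V_t = 0.867 V; 8.76 ≥ 0.867 ✓.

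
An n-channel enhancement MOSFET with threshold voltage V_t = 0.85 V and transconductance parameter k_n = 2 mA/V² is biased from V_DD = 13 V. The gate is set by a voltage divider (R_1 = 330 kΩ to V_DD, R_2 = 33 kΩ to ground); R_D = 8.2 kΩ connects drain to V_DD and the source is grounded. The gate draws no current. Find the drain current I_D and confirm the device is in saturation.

I_D ≈ 0.11 mA

V_G = V_DD·R_2/(R_1+R_2) = 13×33/363 = 1.18 V. With the source grounded, V_GS = V_G = 1.18 V.
Assume saturation: I_D = (k_n/2)(V_GS − V_t)² = (2/2)×(1.18 − 0.85)² = 1×0.332² = 0.11 mA.
V_DS = V_DD − I_D·R_D = 13 − 0.11×8.2 = 12.1 V.
Saturation requires V_DS ≥ V_GS − V_t = 0.332 V; 12.1 ≥ 0.332 ✓.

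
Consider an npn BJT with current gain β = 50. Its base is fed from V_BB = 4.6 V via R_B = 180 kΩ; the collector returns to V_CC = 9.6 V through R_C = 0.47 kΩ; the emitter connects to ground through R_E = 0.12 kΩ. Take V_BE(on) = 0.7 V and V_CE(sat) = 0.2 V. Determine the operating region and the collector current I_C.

Assume active. Base-emitter loop: I_B = (V_BB − V_BE)/(R_B + (β+1)R_E) = (4.6 − 0.7)/(180 + 51×0.12) = 0.021 mA.
I_C = β·I_B = 50×0.021 = 1.05 mA.
V_CE = V_CC − I_C·R_C − I_E·R_E = 9.6 − 1.05×0.47 − 1.07×0.12 = 8.98 V > V_CE(sat), so the active-region assumption holds.

active; I_C ≈ 1 mA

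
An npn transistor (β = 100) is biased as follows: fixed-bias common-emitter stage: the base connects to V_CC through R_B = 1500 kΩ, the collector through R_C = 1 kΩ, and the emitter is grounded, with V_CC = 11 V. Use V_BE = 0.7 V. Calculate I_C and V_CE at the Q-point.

Base loop: V_CC = I_B·R_B + V_BE, so I_B = (11 − 0.7)/1500 kΩ = 0.00687 mA.
In the active region I_C = β·I_B = 100 × 0.00687 = 0.687 mA.
Collector loop: V_CE = V_CC − I_C·R_C = 11 − 0.687×1 = 10.3 V.
Since V_CE = 10.3 V > V_CE(sat) ≈ 0.2 V, the transistor is in the active region as assumed.

I_C ≈ 0.69 mA, V_CE ≈ 10 V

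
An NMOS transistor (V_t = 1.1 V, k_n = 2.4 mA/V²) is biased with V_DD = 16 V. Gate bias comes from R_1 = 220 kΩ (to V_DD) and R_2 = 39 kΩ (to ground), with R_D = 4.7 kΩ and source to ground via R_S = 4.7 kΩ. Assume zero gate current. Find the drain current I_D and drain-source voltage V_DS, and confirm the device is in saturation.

V_G = V_DD·R_2/(R_1+R_2) = 16×39/259 = 2.41 V.
Assume saturation: I_D = (k_n/2)(V_GS − V_t)² with V_GS = V_G − I_D·R_S = 2.41 − 4.7·I_D.
Substituting gives 26.5·I_D² − 15.8·I_D + 2.06 = 0, with roots I_D = 0.193 or 0.402 mA.
The root I_D = 0.402 mA gives V_GS = 0.521 V ≤ V_t, so take I_D = 0.193 mA.
Then V_GS = 1.5 V and V_DS = V_DD − I_D(R_D+R_S) = 16 − 0.193×9.4 = 14.2 V.
Saturation requires V_DS ≥ V_GS − V_t = 0.401 V; 14.2 ≥ 0.401 ✓.

I_D ≈ 0.19 mA, V_DS ≈ 14 V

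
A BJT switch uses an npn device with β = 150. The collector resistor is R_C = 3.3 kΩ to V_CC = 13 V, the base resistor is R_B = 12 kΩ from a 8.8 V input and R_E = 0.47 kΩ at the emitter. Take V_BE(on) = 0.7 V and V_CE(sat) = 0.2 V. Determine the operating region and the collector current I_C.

saturation; I_C ≈ 3.3 mA

Assume active: I_B = (8.8 − 0.7)/(12 + 151×0.47) = 0.0976 mA, I_C = β·I_B = 14.6 mA.
Then V_CE = 13 − 14.6×3.3 − 14.7×0.47 = -42.3 V < 0.2 V — the active assumption fails.
Re-solve with V_CE = 0.2 V. KCL at the emitter: V_E/R_E = (V_BB−0.7−V_E)/R_B + (V_CC−0.2−V_E)/R_C, giving V_E = 1.81 V.
I_C = (V_CC − 0.2 − V_E)/R_C = (12.8 − 1.81)/3.3 = 3.33 mA.
Check: I_B = (8.1 − 1.81)/12 = 0.524 mA, and β·I_B = 78.6 mA > I_C, confirming saturation.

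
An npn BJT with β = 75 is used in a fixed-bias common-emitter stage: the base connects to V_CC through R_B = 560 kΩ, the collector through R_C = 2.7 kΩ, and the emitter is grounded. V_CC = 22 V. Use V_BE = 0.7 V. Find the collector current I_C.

I_C ≈ 2.9 mA

Base loop: V_CC = I_B·R_B + V_BE, so I_B = (22 − 0.7)/560 kΩ = 0.038 mA.
In the active region I_C = β·I_B = 75 × 0.038 = 2.85 mA.
Collector loop: V_CE = V_CC − I_C·R_C = 22 − 2.85×2.7 = 14.3 V.
Since V_CE = 14.3 V > V_CE(sat) ≈ 0.2 V, the transistor is in the active region as assumed.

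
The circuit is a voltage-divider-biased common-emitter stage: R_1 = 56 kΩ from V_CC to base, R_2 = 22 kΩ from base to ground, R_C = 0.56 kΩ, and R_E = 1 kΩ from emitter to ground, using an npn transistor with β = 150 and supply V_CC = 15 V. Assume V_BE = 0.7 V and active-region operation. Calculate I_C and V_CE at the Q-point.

Thevenize the base divider: V_Th = V_CC·R_2/(R_1+R_2) = 15×22/78 = 4.23 V, R_Th = R_1‖R_2 = 15.8 kΩ.
Base-emitter loop: V_Th = I_B·R_Th + V_BE + (β+1)I_B·R_E, so I_B = (4.23 − 0.7) / (15.8 + 151×1) = 0.0212 mA.
I_C = β·I_B = 150×0.0212 = 3.18 mA, and I_E = (β+1)I_B = 3.2 mA.
V_CE = V_CC − I_C·R_C − I_E·R_E = 15 − 3.18×0.56 − 3.2×1 = 10 V.
V_CE = 10 V > 0.2 V confirms active-region operation.

I_C ≈ 3.2 mA, V_CE ≈ 10 V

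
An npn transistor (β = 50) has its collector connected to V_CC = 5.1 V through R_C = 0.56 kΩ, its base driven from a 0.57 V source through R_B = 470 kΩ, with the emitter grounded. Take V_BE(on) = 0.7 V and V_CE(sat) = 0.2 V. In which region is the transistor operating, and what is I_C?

V_BB = 0.57 V ≤ V_BE(on) = 0.7 V, so the base-emitter junction is not forward biased.
The transistor is in cutoff: I_B = I_C = 0.

cutoff; I_C ≈ 0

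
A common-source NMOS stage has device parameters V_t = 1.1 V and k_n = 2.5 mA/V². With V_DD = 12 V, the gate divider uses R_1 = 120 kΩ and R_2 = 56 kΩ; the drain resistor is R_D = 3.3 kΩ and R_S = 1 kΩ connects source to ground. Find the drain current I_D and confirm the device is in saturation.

I_D ≈ 1.6 mA

V_G = V_DD·R_2/(R_1+R_2) = 12×56/176 = 3.82 V.
Assume saturation: I_D = (k_n/2)(V_GS − V_t)² with V_GS = V_G − I_D·R_S = 3.82 − 1·I_D.
Substituting gives 1.25·I_D² − 7.8·I_D + 9.24 = 0, with roots I_D = 1.59 or 4.65 mA.
The root I_D = 4.65 mA gives V_GS = -0.828 V ≤ V_t, so take I_D = 1.59 mA.
Then V_GS = 2.23 V and V_DS = V_DD − I_D(R_D+R_S) = 12 − 1.59×4.3 = 5.16 V.
Saturation requires V_DS ≥ V_GS − V_t = 1.13 V; 5.16 ≥ 1.13 ✓.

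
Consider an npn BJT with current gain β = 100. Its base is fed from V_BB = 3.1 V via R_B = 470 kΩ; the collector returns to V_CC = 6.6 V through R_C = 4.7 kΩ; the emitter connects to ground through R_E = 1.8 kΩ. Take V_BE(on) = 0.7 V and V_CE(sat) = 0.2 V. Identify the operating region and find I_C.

Assume active. Base-emitter loop: I_B = (V_BB − V_BE)/(R_B + (β+1)R_E) = (3.1 − 0.7)/(470 + 101×1.8) = 0.00368 mA.
I_C = β·I_B = 100×0.00368 = 0.368 mA.
V_CE = V_CC − I_C·R_C − I_E·R_E = 6.6 − 0.368×4.7 − 0.372×1.8 = 4.2 V > V_CE(sat), so the active-region assumption holds.

active; I_C ≈ 0.37 mA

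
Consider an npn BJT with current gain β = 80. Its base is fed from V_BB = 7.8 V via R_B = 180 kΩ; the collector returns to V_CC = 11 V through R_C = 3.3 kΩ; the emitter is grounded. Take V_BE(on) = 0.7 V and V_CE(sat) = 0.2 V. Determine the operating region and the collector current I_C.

Assume active. Base-emitter loop: I_B = (V_BB − V_BE)/R_B = (7.8 − 0.7)/180 = 0.0394 mA.
I_C = β·I_B = 80×0.0394 = 3.16 mA.
V_CE = V_CC − I_C·R_C = 11 − 3.16×3.3 = 0.587 V > V_CE(sat), so the active-region assumption holds.

active; I_C ≈ 3.2 mA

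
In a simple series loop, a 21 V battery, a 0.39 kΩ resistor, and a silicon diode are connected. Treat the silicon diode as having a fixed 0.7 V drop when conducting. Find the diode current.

I ≈ 52 mA

KVL around the loop: 21 = V_D + I·R = 0.7 + I × 0.39 kΩ.
So I = (21 − 0.7) / 0.39 kΩ = 20.3 / 0.39 = 52.1 mA.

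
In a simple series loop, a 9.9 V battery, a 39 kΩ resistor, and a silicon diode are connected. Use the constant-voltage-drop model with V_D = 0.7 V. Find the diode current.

KVL around the loop: 9.9 = V_D + I·R = 0.7 + I × 39 kΩ.
So I = (9.9 − 0.7) / 39 kΩ = 9.2 / 39 = 0.236 mA.

I ≈ 0.24 mA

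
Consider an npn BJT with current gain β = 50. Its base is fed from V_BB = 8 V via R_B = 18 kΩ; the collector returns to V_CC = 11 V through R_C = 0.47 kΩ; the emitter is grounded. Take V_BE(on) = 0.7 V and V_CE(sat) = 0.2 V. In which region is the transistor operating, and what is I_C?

Assume active. Base-emitter loop: I_B = (V_BB − V_BE)/R_B = (8 − 0.7)/18 = 0.406 mA.
I_C = β·I_B = 50×0.406 = 20.3 mA.
V_CE = V_CC − I_C·R_C = 11 − 20.3×0.47 = 1.47 V > V_CE(sat), so the active-region assumption holds.

active; I_C ≈ 20 mA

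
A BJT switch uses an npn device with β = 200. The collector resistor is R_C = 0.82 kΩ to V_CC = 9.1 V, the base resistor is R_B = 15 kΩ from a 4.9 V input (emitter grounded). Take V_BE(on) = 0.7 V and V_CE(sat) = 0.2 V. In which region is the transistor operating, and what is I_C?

Assume active: I_B = (4.9 − 0.7)/15 = 0.28 mA, giving I_C = β·I_B = 56 mA.
But then V_CE = 9.1 − 56×0.82 = -36.8 V < V_CE(sat) = 0.2 V — impossible in the active region.
So the transistor is saturated. With V_CE = 0.2 V, I_C = (V_CC − 0.2)/R_C = 8.9/0.82 = 10.9 mA.
Check: β·I_B = 56 mA > I_C = 10.9 mA, confirming saturation.

saturation; I_C ≈ 11 mA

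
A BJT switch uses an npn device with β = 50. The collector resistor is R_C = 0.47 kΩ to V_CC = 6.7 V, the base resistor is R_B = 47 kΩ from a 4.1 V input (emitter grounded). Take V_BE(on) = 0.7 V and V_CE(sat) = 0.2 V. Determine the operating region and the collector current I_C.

active; I_C ≈ 3.6 mA

Assume active. Base-emitter loop: I_B = (V_BB − V_BE)/R_B = (4.1 − 0.7)/47 = 0.0723 mA.
I_C = β·I_B = 50×0.0723 = 3.62 mA.
V_CE = V_CC − I_C·R_C = 6.7 − 3.62×0.47 = 5 V > V_CE(sat), so the active-region assumption holds.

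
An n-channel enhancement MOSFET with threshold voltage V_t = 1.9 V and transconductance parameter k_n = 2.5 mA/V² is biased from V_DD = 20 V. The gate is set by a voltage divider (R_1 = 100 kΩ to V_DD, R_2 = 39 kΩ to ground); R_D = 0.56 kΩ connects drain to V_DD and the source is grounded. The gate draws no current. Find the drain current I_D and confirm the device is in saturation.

I_D ≈ 17 mA

V_G = V_DD·R_2/(R_1+R_2) = 20×39/139 = 5.61 V. With the source grounded, V_GS = V_G = 5.61 V.
Assume saturation: I_D = (k_n/2)(V_GS − V_t)² = (2.5/2)×(5.61 − 1.9)² = 1.25×3.71² = 17.2 mA.
V_DS = V_DD − I_D·R_D = 20 − 17.2×0.56 = 10.4 V.
Saturation requires V_DS ≥ V_GS − V_t = 3.71 V; 10.4 ≥ 3.71 ✓.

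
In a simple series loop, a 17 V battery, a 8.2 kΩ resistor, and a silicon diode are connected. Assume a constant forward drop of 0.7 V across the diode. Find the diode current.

KVL around the loop: 17 = V_D + I·R = 0.7 + I × 8.2 kΩ.
So I = (17 − 0.7) / 8.2 kΩ = 16.3 / 8.2 = 1.99 mA.

I ≈ 2 mA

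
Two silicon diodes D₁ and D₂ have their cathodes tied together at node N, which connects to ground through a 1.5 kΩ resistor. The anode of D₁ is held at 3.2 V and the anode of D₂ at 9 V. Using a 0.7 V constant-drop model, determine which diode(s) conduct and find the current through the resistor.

Assume both conduct. Then node N would need to be at both 3.2−0.7 = 2.5 V and 9−0.7 = 8.3 V, which is impossible.
Assume only D₂ conducts: V_N = 9 − 0.7 = 8.3 V, so I_R = 8.3/1.5 = 5.53 mA.
Check D₁: its anode-to-cathode voltage is 3.2 − 8.3 = -5.1 V < 0.7 V, so it is off. The assumption is consistent.

Only D₂ conducts; I_R ≈ 5.5 mA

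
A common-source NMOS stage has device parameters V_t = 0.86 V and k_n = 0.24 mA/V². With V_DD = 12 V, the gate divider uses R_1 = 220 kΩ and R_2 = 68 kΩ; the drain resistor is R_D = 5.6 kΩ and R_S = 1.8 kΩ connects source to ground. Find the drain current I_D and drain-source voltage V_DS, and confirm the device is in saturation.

V_G = V_DD·R_2/(R_1+R_2) = 12×68/288 = 2.83 V.
Assume saturation: I_D = (k_n/2)(V_GS − V_t)² with V_GS = V_G − I_D·R_S = 2.83 − 1.8·I_D.
Substituting gives 0.389·I_D² − 1.85·I_D + 0.467 = 0, with roots I_D = 0.267 or 4.5 mA.
The root I_D = 4.5 mA gives V_GS = -5.26 V ≤ V_t, so take I_D = 0.267 mA.
Then V_GS = 2.35 V and V_DS = V_DD − I_D(R_D+R_S) = 12 − 0.267×7.4 = 10 V.
Saturation requires V_DS ≥ V_GS − V_t = 1.49 V; 10 ≥ 1.49 ✓.

I_D ≈ 0.27 mA, V_DS ≈ 10 V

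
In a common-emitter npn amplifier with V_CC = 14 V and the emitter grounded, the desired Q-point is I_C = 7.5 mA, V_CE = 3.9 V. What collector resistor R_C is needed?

Collector loop: V_CC = I_C·R_C + V_CE.
R_C = (V_CC − V_CE)/I_C = (14 − 3.9)/7.5 = 1.35 kΩ.

R_C ≈ 1.3 kΩ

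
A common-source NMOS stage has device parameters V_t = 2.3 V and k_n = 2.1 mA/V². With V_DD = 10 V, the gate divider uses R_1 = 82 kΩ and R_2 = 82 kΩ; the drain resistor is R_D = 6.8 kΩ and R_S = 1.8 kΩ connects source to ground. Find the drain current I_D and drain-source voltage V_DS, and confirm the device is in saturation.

V_G = V_DD·R_2/(R_1+R_2) = 10×82/164 = 5 V.
Assume saturation: I_D = (k_n/2)(V_GS − V_t)² with V_GS = V_G − I_D·R_S = 5 − 1.8·I_D.
Substituting gives 3.4·I_D² − 11.2·I_D + 7.65 = 0, with roots I_D = 0.967 or 2.33 mA.
The root I_D = 2.33 mA gives V_GS = 0.811 V ≤ V_t, so take I_D = 0.967 mA.
Then V_GS = 3.26 V and V_DS = V_DD − I_D(R_D+R_S) = 10 − 0.967×8.6 = 1.68 V.
Saturation requires V_DS ≥ V_GS − V_t = 0.96 V; 1.68 ≥ 0.96 ✓.

I_D ≈ 0.97 mA, V_DS ≈ 1.7 V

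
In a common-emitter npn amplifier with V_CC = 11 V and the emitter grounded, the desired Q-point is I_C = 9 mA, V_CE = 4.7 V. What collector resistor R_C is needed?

R_C ≈ 0.7 kΩ

Collector loop: V_CC = I_C·R_C + V_CE.
R_C = (V_CC − V_CE)/I_C = (11 − 4.7)/9 = 0.7 kΩ.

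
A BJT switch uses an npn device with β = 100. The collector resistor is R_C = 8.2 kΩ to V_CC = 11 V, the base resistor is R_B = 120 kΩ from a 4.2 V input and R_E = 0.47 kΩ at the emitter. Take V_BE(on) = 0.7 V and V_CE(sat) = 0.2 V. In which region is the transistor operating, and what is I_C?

saturation; I_C ≈ 1.2 mA

Assume active: I_B = (4.2 − 0.7)/(120 + 101×0.47) = 0.0209 mA, I_C = β·I_B = 2.09 mA.
Then V_CE = 11 − 2.09×8.2 − 2.11×0.47 = -7.13 V < 0.2 V — the active assumption fails.
Re-solve with V_CE = 0.2 V. KCL at the emitter: V_E/R_E = (V_BB−0.7−V_E)/R_B + (V_CC−0.2−V_E)/R_C, giving V_E = 0.596 V.
I_C = (V_CC − 0.2 − V_E)/R_C = (10.8 − 0.596)/8.2 = 1.24 mA.
Check: I_B = (3.5 − 0.596)/120 = 0.0242 mA, and β·I_B = 2.42 mA > I_C, confirming saturation.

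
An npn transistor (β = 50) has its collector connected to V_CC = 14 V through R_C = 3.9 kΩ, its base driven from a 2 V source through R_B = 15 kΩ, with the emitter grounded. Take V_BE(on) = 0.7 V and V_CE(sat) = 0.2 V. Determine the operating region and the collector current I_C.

saturation; I_C ≈ 3.5 mA

Assume active: I_B = (2 − 0.7)/15 = 0.0867 mA, giving I_C = β·I_B = 4.33 mA.
But then V_CE = 14 − 4.33×3.9 = -2.9 V < V_CE(sat) = 0.2 V — impossible in the active region.
So the transistor is saturated. With V_CE = 0.2 V, I_C = (V_CC − 0.2)/R_C = 13.8/3.9 = 3.54 mA.
Check: β·I_B = 4.33 mA > I_C = 3.54 mA, confirming saturation.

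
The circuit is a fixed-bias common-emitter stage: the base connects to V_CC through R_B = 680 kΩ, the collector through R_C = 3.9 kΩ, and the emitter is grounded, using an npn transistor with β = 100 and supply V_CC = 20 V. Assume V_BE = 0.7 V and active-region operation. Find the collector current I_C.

I_C ≈ 2.8 mA

Base loop: V_CC = I_B·R_B + V_BE, so I_B = (20 − 0.7)/680 kΩ = 0.0284 mA.
In the active region I_C = β·I_B = 100 × 0.0284 = 2.84 mA.
Collector loop: V_CE = V_CC − I_C·R_C = 20 − 2.84×3.9 = 8.93 V.
Since V_CE = 8.93 V > V_CE(sat) ≈ 0.2 V, the transistor is in the active region as assumed.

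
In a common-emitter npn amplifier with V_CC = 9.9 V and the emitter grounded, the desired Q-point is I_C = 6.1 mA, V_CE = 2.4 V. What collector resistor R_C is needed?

Collector loop: V_CC = I_C·R_C + V_CE.
R_C = (V_CC − V_CE)/I_C = (9.9 − 2.4)/6.1 = 1.23 kΩ.

R_C ≈ 1.2 kΩ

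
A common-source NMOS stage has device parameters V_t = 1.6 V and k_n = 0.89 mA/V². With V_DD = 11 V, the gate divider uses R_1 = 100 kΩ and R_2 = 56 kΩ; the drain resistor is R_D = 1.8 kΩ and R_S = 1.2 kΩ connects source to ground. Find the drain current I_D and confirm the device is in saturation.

V_G = V_DD·R_2/(R_1+R_2) = 11×56/156 = 3.95 V.
Assume saturation: I_D = (k_n/2)(V_GS − V_t)² with V_GS = V_G − I_D·R_S = 3.95 − 1.2·I_D.
Substituting gives 0.641·I_D² − 3.51·I_D + 2.45 = 0, with roots I_D = 0.824 or 4.65 mA.
The root I_D = 4.65 mA gives V_GS = -1.63 V ≤ V_t, so take I_D = 0.824 mA.
Then V_GS = 2.96 V and V_DS = V_DD − I_D(R_D+R_S) = 11 − 0.824×3 = 8.53 V.
Saturation requires V_DS ≥ V_GS − V_t = 1.36 V; 8.53 ≥ 1.36 ✓.

I_D ≈ 0.82 mA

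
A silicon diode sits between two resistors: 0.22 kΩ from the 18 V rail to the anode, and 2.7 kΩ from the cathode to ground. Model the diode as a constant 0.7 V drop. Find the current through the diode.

I ≈ 5.9 mA

The two resistors are in series with the diode, so KVL gives 18 = I·0.22 + 0.7 + I·2.7.
I = (18 − 0.7) / (0.22 + 2.7) kΩ = 17.3 / 2.92 = 5.92 mA.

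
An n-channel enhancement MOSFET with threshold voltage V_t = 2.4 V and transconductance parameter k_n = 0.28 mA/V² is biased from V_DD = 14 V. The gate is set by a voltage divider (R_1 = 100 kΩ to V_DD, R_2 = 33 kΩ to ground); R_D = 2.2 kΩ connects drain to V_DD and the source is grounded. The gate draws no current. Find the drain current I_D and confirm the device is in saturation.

V_G = V_DD·R_2/(R_1+R_2) = 14×33/133 = 3.47 V. With the source grounded, V_GS = V_G = 3.47 V.
Assume saturation: I_D = (k_n/2)(V_GS − V_t)² = (0.28/2)×(3.47 − 2.4)² = 0.14×1.07² = 0.161 mA.
V_DS = V_DD − I_D·R_D = 14 − 0.161×2.2 = 13.6 V.
Saturation requires V_DS ≥ V_GS − V_t = 1.07 V; 13.6 ≥ 1.07 ✓.

I_D ≈ 0.16 mA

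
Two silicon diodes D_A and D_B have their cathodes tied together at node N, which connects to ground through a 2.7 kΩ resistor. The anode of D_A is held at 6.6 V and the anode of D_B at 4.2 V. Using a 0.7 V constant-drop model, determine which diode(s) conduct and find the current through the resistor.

Assume both conduct. Then node N would need to be at both 6.6−0.7 = 5.9 V and 4.2−0.7 = 3.5 V, which is impossible.
Assume only D_A conducts: V_N = 6.6 − 0.7 = 5.9 V, so I_R = 5.9/2.7 = 2.19 mA.
Check D_B: its anode-to-cathode voltage is 4.2 − 5.9 = -1.7 V < 0.7 V, so it is off. The assumption is consistent.

Only D_A conducts; I_R ≈ 2.2 mA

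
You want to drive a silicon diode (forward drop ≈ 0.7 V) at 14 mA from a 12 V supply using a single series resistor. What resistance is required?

R ≈ 0.81 kΩ

The resistor drops V_S − V_D = 12 − 0.7 = 11.3 V at 14 mA.
R = 11.3 V / 14 mA = 0.807 kΩ.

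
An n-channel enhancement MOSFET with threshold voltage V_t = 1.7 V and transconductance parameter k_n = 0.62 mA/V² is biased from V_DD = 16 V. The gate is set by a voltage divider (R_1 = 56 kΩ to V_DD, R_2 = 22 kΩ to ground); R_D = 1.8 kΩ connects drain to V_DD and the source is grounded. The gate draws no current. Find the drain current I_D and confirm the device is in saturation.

V_G = V_DD·R_2/(R_1+R_2) = 16×22/78 = 4.51 V. With the source grounded, V_GS = V_G = 4.51 V.
Assume saturation: I_D = (k_n/2)(V_GS − V_t)² = (0.62/2)×(4.51 − 1.7)² = 0.31×2.81² = 2.45 mA.
V_DS = V_DD − I_D·R_D = 16 − 2.45×1.8 = 11.6 V.
Saturation requires V_DS ≥ V_GS − V_t = 2.81 V; 11.6 ≥ 2.81 ✓.

I_D ≈ 2.5 mA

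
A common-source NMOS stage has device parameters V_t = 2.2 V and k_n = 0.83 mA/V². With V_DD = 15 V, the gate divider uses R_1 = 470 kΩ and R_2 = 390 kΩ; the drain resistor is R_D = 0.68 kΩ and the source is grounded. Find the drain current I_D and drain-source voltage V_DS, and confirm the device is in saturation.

V_G = V_DD·R_2/(R_1+R_2) = 15×390/860 = 6.8 V. With the source grounded, V_GS = V_G = 6.8 V.
Assume saturation: I_D = (k_n/2)(V_GS − V_t)² = (0.83/2)×(6.8 − 2.2)² = 0.415×4.6² = 8.79 mA.
V_DS = V_DD − I_D·R_D = 15 − 8.79×0.68 = 9.02 V.
Saturation requires V_DS ≥ V_GS − V_t = 4.6 V; 9.02 ≥ 4.6 ✓.

I_D ≈ 8.8 mA, V_DS ≈ 9 V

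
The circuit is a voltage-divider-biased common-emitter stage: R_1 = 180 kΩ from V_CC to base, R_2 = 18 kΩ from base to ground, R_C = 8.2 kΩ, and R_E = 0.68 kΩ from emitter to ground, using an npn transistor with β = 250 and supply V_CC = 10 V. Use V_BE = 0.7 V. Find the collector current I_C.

I_C ≈ 0.28 mA

Thevenize the base divider: V_Th = V_CC·R_2/(R_1+R_2) = 10×18/198 = 0.909 V, R_Th = R_1‖R_2 = 16.4 kΩ.
Base-emitter loop: V_Th = I_B·R_Th + V_BE + (β+1)I_B·R_E, so I_B = (0.909 − 0.7) / (16.4 + 251×0.68) = 0.00112 mA.
I_C = β·I_B = 250×0.00112 = 0.279 mA, and I_E = (β+1)I_B = 0.281 mA.
V_CE = V_CC − I_C·R_C − I_E·R_E = 10 − 0.279×8.2 − 0.281×0.68 = 7.52 V.
V_CE = 7.52 V > 0.2 V confirms active-region operation.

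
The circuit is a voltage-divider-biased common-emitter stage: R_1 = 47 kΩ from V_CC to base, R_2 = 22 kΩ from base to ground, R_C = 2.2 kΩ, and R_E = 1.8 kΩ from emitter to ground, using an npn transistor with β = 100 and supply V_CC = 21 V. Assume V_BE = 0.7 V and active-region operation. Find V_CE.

V_CE ≈ 8.8 V

Thevenize the base divider: V_Th = V_CC·R_2/(R_1+R_2) = 21×22/69 = 6.7 V, R_Th = R_1‖R_2 = 15 kΩ.
Base-emitter loop: V_Th = I_B·R_Th + V_BE + (β+1)I_B·R_E, so I_B = (6.7 − 0.7) / (15 + 101×1.8) = 0.0305 mA.
I_C = β·I_B = 100×0.0305 = 3.05 mA, and I_E = (β+1)I_B = 3.08 mA.
V_CE = V_CC − I_C·R_C − I_E·R_E = 21 − 3.05×2.2 − 3.08×1.8 = 8.76 V.
V_CE = 8.76 V > 0.2 V confirms active-region operation.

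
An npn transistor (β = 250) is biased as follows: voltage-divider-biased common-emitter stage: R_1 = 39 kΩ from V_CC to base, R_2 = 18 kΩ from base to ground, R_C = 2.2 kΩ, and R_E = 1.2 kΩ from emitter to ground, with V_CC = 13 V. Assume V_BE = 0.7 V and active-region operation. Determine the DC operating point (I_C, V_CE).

Thevenize the base divider: V_Th = V_CC·R_2/(R_1+R_2) = 13×18/57 = 4.11 V, R_Th = R_1‖R_2 = 12.3 kΩ.
Base-emitter loop: V_Th = I_B·R_Th + V_BE + (β+1)I_B·R_E, so I_B = (4.11 − 0.7) / (12.3 + 251×1.2) = 0.0109 mA.
I_C = β·I_B = 250×0.0109 = 2.72 mA, and I_E = (β+1)I_B = 2.73 mA.
V_CE = V_CC − I_C·R_C − I_E·R_E = 13 − 2.72×2.2 − 2.73×1.2 = 3.75 V.
V_CE = 3.75 V > 0.2 V confirms active-region operation.

I_C ≈ 2.7 mA, V_CE ≈ 3.8 V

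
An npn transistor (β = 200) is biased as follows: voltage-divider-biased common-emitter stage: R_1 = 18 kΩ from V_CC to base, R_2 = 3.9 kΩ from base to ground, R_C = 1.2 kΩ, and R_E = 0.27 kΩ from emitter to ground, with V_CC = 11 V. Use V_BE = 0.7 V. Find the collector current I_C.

I_C ≈ 4.4 mA

Thevenize the base divider: V_Th = V_CC·R_2/(R_1+R_2) = 11×3.9/21.9 = 1.96 V, R_Th = R_1‖R_2 = 3.21 kΩ.
Base-emitter loop: V_Th = I_B·R_Th + V_BE + (β+1)I_B·R_E, so I_B = (1.96 − 0.7) / (3.21 + 201×0.27) = 0.0219 mA.
I_C = β·I_B = 200×0.0219 = 4.38 mA, and I_E = (β+1)I_B = 4.4 mA.
V_CE = V_CC − I_C·R_C − I_E·R_E = 11 − 4.38×1.2 − 4.4×0.27 = 4.55 V.
V_CE = 4.55 V > 0.2 V confirms active-region operation.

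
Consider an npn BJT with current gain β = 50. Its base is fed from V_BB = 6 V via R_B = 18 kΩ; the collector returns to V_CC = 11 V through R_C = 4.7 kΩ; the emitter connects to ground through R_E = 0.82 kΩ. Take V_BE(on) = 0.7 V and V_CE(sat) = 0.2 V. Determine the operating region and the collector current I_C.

Assume active: I_B = (6 − 0.7)/(18 + 51×0.82) = 0.0886 mA, I_C = β·I_B = 4.43 mA.
Then V_CE = 11 − 4.43×4.7 − 4.52×0.82 = -13.5 V < 0.2 V — the active assumption fails.
Re-solve with V_CE = 0.2 V. KCL at the emitter: V_E/R_E = (V_BB−0.7−V_E)/R_B + (V_CC−0.2−V_E)/R_C, giving V_E = 1.74 V.
I_C = (V_CC − 0.2 − V_E)/R_C = (10.8 − 1.74)/4.7 = 1.93 mA.
Check: I_B = (5.3 − 1.74)/18 = 0.198 mA, and β·I_B = 9.88 mA > I_C, confirming saturation.

saturation; I_C ≈ 1.9 mA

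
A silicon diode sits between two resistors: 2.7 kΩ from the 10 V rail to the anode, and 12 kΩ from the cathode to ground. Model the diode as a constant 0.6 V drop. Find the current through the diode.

I ≈ 0.64 mA

The two resistors are in series with the diode, so KVL gives 10 = I·2.7 + 0.6 + I·12.
I = (10 − 0.6) / (2.7 + 12) kΩ = 9.4 / 14.7 = 0.639 mA.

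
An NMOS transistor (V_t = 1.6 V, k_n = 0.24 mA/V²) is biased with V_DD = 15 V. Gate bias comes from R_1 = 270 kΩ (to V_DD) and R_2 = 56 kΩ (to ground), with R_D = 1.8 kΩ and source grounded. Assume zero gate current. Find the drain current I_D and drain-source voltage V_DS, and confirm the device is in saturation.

I_D ≈ 0.11 mA, V_DS ≈ 15 V

V_G = V_DD·R_2/(R_1+R_2) = 15×56/326 = 2.58 V. With the source grounded, V_GS = V_G = 2.58 V.
Assume saturation: I_D = (k_n/2)(V_GS − V_t)² = (0.24/2)×(2.58 − 1.6)² = 0.12×0.977² = 0.114 mA.
V_DS = V_DD − I_D·R_D = 15 − 0.114×1.8 = 14.8 V.
Saturation requires V_DS ≥ V_GS − V_t = 0.977 V; 14.8 ≥ 0.977 ✓.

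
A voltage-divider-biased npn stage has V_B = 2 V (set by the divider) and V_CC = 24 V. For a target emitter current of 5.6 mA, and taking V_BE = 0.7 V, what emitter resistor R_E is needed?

R_E ≈ 0.23 kΩ

V_E = V_B − V_BE = 2 − 0.7 = 1.3 V.
R_E = V_E / I_E = 1.3 / 5.6 = 0.232 kΩ.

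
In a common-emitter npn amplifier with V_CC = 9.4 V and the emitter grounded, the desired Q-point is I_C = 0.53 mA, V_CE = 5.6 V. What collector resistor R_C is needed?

Collector loop: V_CC = I_C·R_C + V_CE.
R_C = (V_CC − V_CE)/I_C = (9.4 − 5.6)/0.53 = 7.17 kΩ.

R_C ≈ 7.2 kΩ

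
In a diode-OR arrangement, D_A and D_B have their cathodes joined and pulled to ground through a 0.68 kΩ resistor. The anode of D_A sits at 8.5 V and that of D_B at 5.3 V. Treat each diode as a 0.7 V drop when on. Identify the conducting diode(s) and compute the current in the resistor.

Assume both conduct. Then node N would need to be at both 8.5−0.7 = 7.8 V and 5.3−0.7 = 4.6 V, which is impossible.
Assume only D_A conducts: V_N = 8.5 − 0.7 = 7.8 V, so I_R = 7.8/0.68 = 11.5 mA.
Check D_B: its anode-to-cathode voltage is 5.3 − 7.8 = -2.5 V < 0.7 V, so it is off. The assumption is consistent.

Only D_A conducts; I_R ≈ 11 mA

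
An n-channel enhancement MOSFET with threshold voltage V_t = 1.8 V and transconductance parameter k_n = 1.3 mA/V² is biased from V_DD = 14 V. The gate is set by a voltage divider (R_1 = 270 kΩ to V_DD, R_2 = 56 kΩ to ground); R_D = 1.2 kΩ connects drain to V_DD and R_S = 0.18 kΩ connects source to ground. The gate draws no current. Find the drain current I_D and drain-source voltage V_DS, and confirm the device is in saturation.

V_G = V_DD·R_2/(R_1+R_2) = 14×56/326 = 2.4 V.
Assume saturation: I_D = (k_n/2)(V_GS − V_t)² with V_GS = V_G − I_D·R_S = 2.4 − 0.18·I_D.
Substituting gives 0.0211·I_D² − 1.14·I_D + 0.238 = 0, with roots I_D = 0.209 or 54 mA.
The root I_D = 54 mA gives V_GS = -7.31 V ≤ V_t, so take I_D = 0.209 mA.
Then V_GS = 2.37 V and V_DS = V_DD − I_D(R_D+R_S) = 14 − 0.209×1.38 = 13.7 V.
Saturation requires V_DS ≥ V_GS − V_t = 0.567 V; 13.7 ≥ 0.567 ✓.

I_D ≈ 0.21 mA, V_DS ≈ 14 V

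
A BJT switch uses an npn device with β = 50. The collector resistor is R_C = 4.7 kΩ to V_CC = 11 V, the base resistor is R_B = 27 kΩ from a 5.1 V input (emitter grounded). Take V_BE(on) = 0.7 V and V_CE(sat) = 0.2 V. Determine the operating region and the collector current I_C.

saturation; I_C ≈ 2.3 mA

Assume active: I_B = (5.1 − 0.7)/27 = 0.163 mA, giving I_C = β·I_B = 8.15 mA.
But then V_CE = 11 − 8.15×4.7 = -27.3 V < V_CE(sat) = 0.2 V — impossible in the active region.
So the transistor is saturated. With V_CE = 0.2 V, I_C = (V_CC − 0.2)/R_C = 10.8/4.7 = 2.3 mA.
Check: β·I_B = 8.15 mA > I_C = 2.3 mA, confirming saturation.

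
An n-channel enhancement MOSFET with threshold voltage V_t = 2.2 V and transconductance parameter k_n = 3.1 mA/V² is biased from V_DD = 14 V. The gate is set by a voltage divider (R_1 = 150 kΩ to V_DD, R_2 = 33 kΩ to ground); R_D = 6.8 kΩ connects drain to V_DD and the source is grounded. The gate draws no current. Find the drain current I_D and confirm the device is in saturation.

V_G = V_DD·R_2/(R_1+R_2) = 14×33/183 = 2.52 V. With the source grounded, V_GS = V_G = 2.52 V.
Assume saturation: I_D = (k_n/2)(V_GS − V_t)² = (3.1/2)×(2.52 − 2.2)² = 1.55×0.325² = 0.163 mA.
V_DS = V_DD − I_D·R_D = 14 − 0.163×6.8 = 12.9 V.
Saturation requires V_DS ≥ V_GS − V_t = 0.325 V; 12.9 ≥ 0.325 ✓.

I_D ≈ 0.16 mA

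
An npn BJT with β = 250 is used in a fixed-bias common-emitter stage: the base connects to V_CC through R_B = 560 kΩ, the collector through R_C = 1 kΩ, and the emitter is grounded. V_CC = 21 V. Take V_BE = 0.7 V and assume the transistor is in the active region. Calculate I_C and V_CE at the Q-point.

I_C ≈ 9.1 mA, V_CE ≈ 12 V

Base loop: V_CC = I_B·R_B + V_BE, so I_B = (21 − 0.7)/560 kΩ = 0.0363 mA.
In the active region I_C = β·I_B = 250 × 0.0363 = 9.06 mA.
Collector loop: V_CE = V_CC − I_C·R_C = 21 − 9.06×1 = 11.9 V.
Since V_CE = 11.9 V > V_CE(sat) ≈ 0.2 V, the transistor is in the active region as assumed.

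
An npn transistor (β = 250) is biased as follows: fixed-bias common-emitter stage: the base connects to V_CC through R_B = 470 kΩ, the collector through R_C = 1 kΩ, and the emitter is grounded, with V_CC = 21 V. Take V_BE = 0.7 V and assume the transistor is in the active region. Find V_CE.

Base loop: V_CC = I_B·R_B + V_BE, so I_B = (21 − 0.7)/470 kΩ = 0.0432 mA.
In the active region I_C = β·I_B = 250 × 0.0432 = 10.8 mA.
Collector loop: V_CE = V_CC − I_C·R_C = 21 − 10.8×1 = 10.2 V.
Since V_CE = 10.2 V > V_CE(sat) ≈ 0.2 V, the transistor is in the active region as assumed.

V_CE ≈ 10 V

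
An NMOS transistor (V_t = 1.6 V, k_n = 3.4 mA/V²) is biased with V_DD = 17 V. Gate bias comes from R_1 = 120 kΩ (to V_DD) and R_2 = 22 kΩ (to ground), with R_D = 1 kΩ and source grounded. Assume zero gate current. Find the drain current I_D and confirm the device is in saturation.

V_G = V_DD·R_2/(R_1+R_2) = 17×22/142 = 2.63 V. With the source grounded, V_GS = V_G = 2.63 V.
Assume saturation: I_D = (k_n/2)(V_GS − V_t)² = (3.4/2)×(2.63 − 1.6)² = 1.7×1.03² = 1.82 mA.
V_DS = V_DD − I_D·R_D = 17 − 1.82×1 = 15.2 V.
Saturation requires V_DS ≥ V_GS − V_t = 1.03 V; 15.2 ≥ 1.03 ✓.

I_D ≈ 1.8 mA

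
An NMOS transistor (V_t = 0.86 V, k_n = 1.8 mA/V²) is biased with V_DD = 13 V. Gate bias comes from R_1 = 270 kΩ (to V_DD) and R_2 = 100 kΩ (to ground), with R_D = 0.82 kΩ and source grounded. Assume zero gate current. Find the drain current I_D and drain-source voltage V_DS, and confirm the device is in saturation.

V_G = V_DD·R_2/(R_1+R_2) = 13×100/370 = 3.51 V. With the source grounded, V_GS = V_G = 3.51 V.
Assume saturation: I_D = (k_n/2)(V_GS − V_t)² = (1.8/2)×(3.51 − 0.86)² = 0.9×2.65² = 6.34 mA.
V_DS = V_DD − I_D·R_D = 13 − 6.34×0.82 = 7.8 V.
Saturation requires V_DS ≥ V_GS − V_t = 2.65 V; 7.8 ≥ 2.65 ✓.

I_D ≈ 6.3 mA, V_DS ≈ 7.8 V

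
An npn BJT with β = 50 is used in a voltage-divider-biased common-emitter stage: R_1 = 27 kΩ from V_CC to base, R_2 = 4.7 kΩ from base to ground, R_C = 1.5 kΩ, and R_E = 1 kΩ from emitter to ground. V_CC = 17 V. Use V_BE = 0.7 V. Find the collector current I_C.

I_C ≈ 1.7 mA

Thevenize the base divider: V_Th = V_CC·R_2/(R_1+R_2) = 17×4.7/31.7 = 2.52 V, R_Th = R_1‖R_2 = 4 kΩ.
Base-emitter loop: V_Th = I_B·R_Th + V_BE + (β+1)I_B·R_E, so I_B = (2.52 − 0.7) / (4 + 51×1) = 0.0331 mA.
I_C = β·I_B = 50×0.0331 = 1.65 mA, and I_E = (β+1)I_B = 1.69 mA.
V_CE = V_CC − I_C·R_C − I_E·R_E = 17 − 1.65×1.5 − 1.69×1 = 12.8 V.
V_CE = 12.8 V > 0.2 V confirms active-region operation.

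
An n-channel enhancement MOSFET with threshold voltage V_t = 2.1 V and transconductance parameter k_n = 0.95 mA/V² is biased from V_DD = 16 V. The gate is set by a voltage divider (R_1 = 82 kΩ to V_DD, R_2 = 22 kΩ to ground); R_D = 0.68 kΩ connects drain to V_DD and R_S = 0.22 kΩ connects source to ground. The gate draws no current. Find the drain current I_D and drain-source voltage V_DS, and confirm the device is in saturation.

V_G = V_DD·R_2/(R_1+R_2) = 16×22/104 = 3.38 V.
Assume saturation: I_D = (k_n/2)(V_GS − V_t)² with V_GS = V_G − I_D·R_S = 3.38 − 0.22·I_D.
Substituting gives 0.023·I_D² − 1.27·I_D + 0.784 = 0, with roots I_D = 0.625 or 54.6 mA.
The root I_D = 54.6 mA gives V_GS = -8.62 V ≤ V_t, so take I_D = 0.625 mA.
Then V_GS = 3.25 V and V_DS = V_DD − I_D(R_D+R_S) = 16 − 0.625×0.9 = 15.4 V.
Saturation requires V_DS ≥ V_GS − V_t = 1.15 V; 15.4 ≥ 1.15 ✓.

I_D ≈ 0.63 mA, V_DS ≈ 15 V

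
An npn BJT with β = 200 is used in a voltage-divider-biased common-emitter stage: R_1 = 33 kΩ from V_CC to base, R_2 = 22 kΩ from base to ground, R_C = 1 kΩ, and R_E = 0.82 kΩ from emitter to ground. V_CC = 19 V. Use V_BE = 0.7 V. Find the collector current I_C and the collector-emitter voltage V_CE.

Thevenize the base divider: V_Th = V_CC·R_2/(R_1+R_2) = 19×22/55 = 7.6 V, R_Th = R_1‖R_2 = 13.2 kΩ.
Base-emitter loop: V_Th = I_B·R_Th + V_BE + (β+1)I_B·R_E, so I_B = (7.6 − 0.7) / (13.2 + 201×0.82) = 0.0388 mA.
I_C = β·I_B = 200×0.0388 = 7.75 mA, and I_E = (β+1)I_B = 7.79 mA.
V_CE = V_CC − I_C·R_C − I_E·R_E = 19 − 7.75×1 − 7.79×0.82 = 4.86 V.
V_CE = 4.86 V > 0.2 V confirms active-region operation.

I_C ≈ 7.8 mA, V_CE ≈ 4.9 V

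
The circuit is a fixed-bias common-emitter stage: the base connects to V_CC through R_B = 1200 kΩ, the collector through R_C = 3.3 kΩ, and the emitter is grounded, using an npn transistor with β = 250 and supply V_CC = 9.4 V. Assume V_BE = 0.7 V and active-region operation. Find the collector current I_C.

I_C ≈ 1.8 mA

Base loop: V_CC = I_B·R_B + V_BE, so I_B = (9.4 − 0.7)/1200 kΩ = 0.00725 mA.
In the active region I_C = β·I_B = 250 × 0.00725 = 1.81 mA.
Collector loop: V_CE = V_CC − I_C·R_C = 9.4 − 1.81×3.3 = 3.42 V.
Since V_CE = 3.42 V > V_CE(sat) ≈ 0.2 V, the transistor is in the active region as assumed.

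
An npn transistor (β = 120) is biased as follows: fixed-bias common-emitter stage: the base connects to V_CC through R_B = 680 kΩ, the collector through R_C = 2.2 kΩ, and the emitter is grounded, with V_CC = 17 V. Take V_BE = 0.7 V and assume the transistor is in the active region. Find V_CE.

Base loop: V_CC = I_B·R_B + V_BE, so I_B = (17 − 0.7)/680 kΩ = 0.024 mA.
In the active region I_C = β·I_B = 120 × 0.024 = 2.88 mA.
Collector loop: V_CE = V_CC − I_C·R_C = 17 − 2.88×2.2 = 10.7 V.
Since V_CE = 10.7 V > V_CE(sat) ≈ 0.2 V, the transistor is in the active region as assumed.

V_CE ≈ 11 V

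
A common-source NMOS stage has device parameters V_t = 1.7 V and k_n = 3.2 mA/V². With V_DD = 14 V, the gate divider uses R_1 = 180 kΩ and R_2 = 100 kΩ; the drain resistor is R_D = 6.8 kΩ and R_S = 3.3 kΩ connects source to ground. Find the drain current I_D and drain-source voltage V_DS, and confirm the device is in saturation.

V_G = V_DD·R_2/(R_1+R_2) = 14×100/280 = 5 V.
Assume saturation: I_D = (k_n/2)(V_GS − V_t)² with V_GS = V_G − I_D·R_S = 5 − 3.3·I_D.
Substituting gives 17.4·I_D² − 35.8·I_D + 17.4 = 0, with roots I_D = 0.787 or 1.27 mA.
The root I_D = 1.27 mA gives V_GS = 0.809 V ≤ V_t, so take I_D = 0.787 mA.
Then V_GS = 2.4 V and V_DS = V_DD − I_D(R_D+R_S) = 14 − 0.787×10.1 = 6.05 V.
Saturation requires V_DS ≥ V_GS − V_t = 0.702 V; 6.05 ≥ 0.702 ✓.

I_D ≈ 0.79 mA, V_DS ≈ 6 V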